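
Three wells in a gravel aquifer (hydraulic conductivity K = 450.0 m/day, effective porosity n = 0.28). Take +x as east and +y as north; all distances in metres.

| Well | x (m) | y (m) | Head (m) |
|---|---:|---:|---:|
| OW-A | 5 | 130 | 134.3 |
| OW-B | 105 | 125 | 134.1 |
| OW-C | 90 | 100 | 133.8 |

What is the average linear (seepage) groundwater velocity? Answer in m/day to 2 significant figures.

Three-point gradient (reference OW-A): Δ to OW-B = (100, -5, -0.2), Δ to OW-C = (85, -30, -0.5).
∂h/∂x = -0.001359, ∂h/∂y = +0.01282 (det = -2575).
|∇h| = √(-0.001359² + 0.01282²) = 0.01289
Seepage velocity v = K·i/n = 450.0 × 0.01289 / 0.28 = 20.72 m/day.

21 m/day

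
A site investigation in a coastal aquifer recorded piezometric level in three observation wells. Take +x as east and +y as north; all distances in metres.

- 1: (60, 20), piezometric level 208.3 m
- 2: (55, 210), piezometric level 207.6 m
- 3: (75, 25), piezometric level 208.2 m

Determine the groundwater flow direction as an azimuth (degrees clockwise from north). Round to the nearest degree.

Differences from 1: to 2 (Δx, Δy, Δh) = (-5, 190, -0.7); to 3 = (15, 5, -0.1).
Determinant of the coordinate differences = (-5)·5 − 15·190 = -2875.
∂h/∂x = [(-0.7)·5 − (-0.1)·190] / -2875 = -0.005391
∂h/∂y = [(-5)·(-0.1) − 15·(-0.7)] / -2875 = -0.003826
Flow direction (−∇h) has components (+0.005391 E, +0.003826 N).
Azimuth = atan2(E, N) = atan2(+0.005391, +0.003826) = 54.6° ≈ 055°.

055°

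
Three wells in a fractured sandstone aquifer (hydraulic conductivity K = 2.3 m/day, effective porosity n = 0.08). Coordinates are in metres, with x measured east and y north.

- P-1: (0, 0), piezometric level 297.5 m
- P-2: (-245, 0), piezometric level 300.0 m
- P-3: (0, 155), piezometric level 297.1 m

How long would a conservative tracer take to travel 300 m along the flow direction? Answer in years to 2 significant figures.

∂h/∂x = (300.0 − 297.5) / (-245 − 0) = -0.01020
∂h/∂y = (297.1 − 297.5) / (155 − 0) = -0.002581
|∇h| = √(-0.01020² + -0.002581²) = 0.01052
Seepage velocity v = K·i/n = 2.3 × 0.01052 / 0.08 = 0.3024 m/day.
t = 300 / 0.3024 = 992.1 days = 2.72 years.

2.7 years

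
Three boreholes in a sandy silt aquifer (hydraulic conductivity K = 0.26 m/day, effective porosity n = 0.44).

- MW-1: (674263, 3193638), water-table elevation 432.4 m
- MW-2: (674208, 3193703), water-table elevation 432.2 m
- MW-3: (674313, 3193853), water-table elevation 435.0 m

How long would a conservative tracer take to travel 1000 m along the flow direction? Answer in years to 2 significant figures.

280 years

Differences from MW-1: to MW-2 (Δx, Δy, Δh) = (-55, 65, -0.2); to MW-3 = (50, 215, +2.6).
Determinant of the coordinate differences = (-55)·215 − 50·65 = -15075.
∂h/∂x = [(-0.2)·215 − (+2.6)·65] / -15075 = +0.01406
∂h/∂y = [(-55)·(+2.6) − 50·(-0.2)] / -15075 = +0.008823
|∇h| = √(0.01406² + 0.008823²) = 0.0166
Seepage velocity v = K·i/n = 0.26 × 0.0166 / 0.44 = 0.009809 m/day.
t = 1000 / 0.009809 = 1.019e+05 days = 279 years.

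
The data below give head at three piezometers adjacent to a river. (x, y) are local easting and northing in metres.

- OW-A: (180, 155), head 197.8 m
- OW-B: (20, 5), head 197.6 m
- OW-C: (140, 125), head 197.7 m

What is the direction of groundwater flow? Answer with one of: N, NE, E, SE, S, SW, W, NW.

Taking OW-A as reference: OW-B−OW-A = (-160, -150, -0.2); OW-C−OW-A = (-40, -30, -0.1).
Determinant of the coordinate differences = (-160)·(-30) − (-40)·(-150) = -1200.
∂h/∂x = [(-0.2)·(-30) − (-0.1)·(-150)] / -1200 = +0.007500
∂h/∂y = [(-160)·(-0.1) − (-40)·(-0.2)] / -1200 = -0.006667
Flow = −∇h = (-0.007500 east, +0.006667 north), which points northwest.

NW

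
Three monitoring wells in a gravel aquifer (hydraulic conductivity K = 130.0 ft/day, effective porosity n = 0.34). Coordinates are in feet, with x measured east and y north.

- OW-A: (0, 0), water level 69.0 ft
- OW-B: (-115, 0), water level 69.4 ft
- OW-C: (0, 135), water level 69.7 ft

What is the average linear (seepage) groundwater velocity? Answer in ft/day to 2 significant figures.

∂h/∂x = (69.4 − 69.0) / (-115 − 0) = -0.003478
∂h/∂y = (69.7 − 69.0) / (135 − 0) = +0.005185
|∇h| = √(-0.003478² + 0.005185²) = 0.006243
Seepage velocity v = K·i/n = 130.0 × 0.006243 / 0.34 = 2.387 ft/day.

2.4 ft/day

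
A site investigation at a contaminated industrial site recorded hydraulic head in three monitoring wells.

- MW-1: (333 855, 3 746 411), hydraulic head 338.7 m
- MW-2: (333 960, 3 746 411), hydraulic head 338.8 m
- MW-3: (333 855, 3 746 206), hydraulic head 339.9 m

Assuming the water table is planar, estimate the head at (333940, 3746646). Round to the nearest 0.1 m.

∂h/∂x = (338.8 − 338.7) / (333960 − 333855) = +0.0009524
∂h/∂y = (339.9 − 338.7) / (3746206 − 3746411) = -0.005854
h(333940, 3746646) = 338.7 + (+0.0009524)·(85) + (-0.005854)·(235) = 338.7 +0.081 -1.376 = 337.405 m.

337.4 m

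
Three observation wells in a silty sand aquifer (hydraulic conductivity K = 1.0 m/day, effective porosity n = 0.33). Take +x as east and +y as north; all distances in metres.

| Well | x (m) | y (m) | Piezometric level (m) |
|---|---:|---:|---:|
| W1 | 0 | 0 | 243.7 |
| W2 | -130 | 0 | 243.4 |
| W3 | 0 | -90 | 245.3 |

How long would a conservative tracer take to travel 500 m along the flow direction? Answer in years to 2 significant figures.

∂h/∂x = (243.4 − 243.7) / (-130 − 0) = +0.002308
∂h/∂y = (245.3 − 243.7) / (-90 − 0) = -0.01778
|∇h| = √(0.002308² + -0.01778²) = 0.01793
Seepage velocity v = K·i/n = 1.0 × 0.01793 / 0.33 = 0.05433 m/day.
t = 500 / 0.05433 = 9203 days = 25.2 years.

25 years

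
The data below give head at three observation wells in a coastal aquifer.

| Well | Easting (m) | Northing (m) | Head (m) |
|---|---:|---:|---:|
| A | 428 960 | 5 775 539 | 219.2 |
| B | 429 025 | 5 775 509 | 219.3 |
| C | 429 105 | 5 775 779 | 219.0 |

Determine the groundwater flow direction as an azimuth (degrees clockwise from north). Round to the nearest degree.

Taking A as reference: B−A = (65, -30, +0.1); C−A = (145, 240, -0.2).
Solve a·Δx + b·Δy = Δh: det = 65·240 − 145·(-30) = 19950.
∂h/∂x = [(+0.1)·240 − (-0.2)·(-30)] / 19950 = +0.0009023
∂h/∂y = [65·(-0.2) − 145·(+0.1)] / 19950 = -0.001378
Flow direction (−∇h) has components (-0.0009023 E, +0.001378 N).
Azimuth = atan2(E, N) = atan2(-0.0009023, +0.001378) = 326.8° ≈ 327°.

327°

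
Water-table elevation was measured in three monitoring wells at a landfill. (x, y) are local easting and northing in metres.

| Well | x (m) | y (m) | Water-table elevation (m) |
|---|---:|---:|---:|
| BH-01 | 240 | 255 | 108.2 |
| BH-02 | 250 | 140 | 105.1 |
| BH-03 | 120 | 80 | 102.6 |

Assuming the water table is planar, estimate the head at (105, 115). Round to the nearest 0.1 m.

103.5 m

Three-point gradient (reference BH-01): Δ to BH-02 = (10, -115, -3.1), Δ to BH-03 = (-120, -175, -5.6).
∂h/∂x = +0.006527, ∂h/∂y = +0.02752 (det = -15550).
h(105, 115) = 108.2 + (+0.006527)·(-135) + (+0.02752)·(-140) = 108.2 -0.881 -3.853 = 103.465 m.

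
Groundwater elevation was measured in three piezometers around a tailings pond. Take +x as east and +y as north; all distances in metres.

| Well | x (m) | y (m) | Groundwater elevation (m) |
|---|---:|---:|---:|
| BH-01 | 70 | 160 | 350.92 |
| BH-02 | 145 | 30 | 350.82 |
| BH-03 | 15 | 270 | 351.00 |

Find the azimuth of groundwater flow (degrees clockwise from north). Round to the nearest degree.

With h = a·x + b·y + c and BH-01 as origin, the differences give:
  75·a + (-130)·b = -0.10
  (-55)·a + 110·b = +0.08
Eliminate b (×110 and ×(-130), subtract): 1100·a = -0.600 → a = ∂h/∂x = -0.0005455
Back-substitute: b = ∂h/∂y = +0.0004545.
Flow direction (−∇h) has components (+0.0005455 E, -0.0004545 N).
Azimuth = atan2(E, N) = atan2(+0.0005455, -0.0004545) = 129.8° ≈ 130°.

130°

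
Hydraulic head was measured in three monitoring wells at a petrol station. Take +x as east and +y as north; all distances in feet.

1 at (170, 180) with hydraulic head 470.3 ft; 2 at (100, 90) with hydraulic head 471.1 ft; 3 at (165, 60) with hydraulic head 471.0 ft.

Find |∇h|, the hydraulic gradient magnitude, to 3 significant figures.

With h = a·x + b·y + c and 1 as origin, the differences give:
  (-70)·a + (-90)·b = +0.8
  (-5)·a + (-120)·b = +0.7
Eliminate b (×(-120) and ×(-90), subtract): 7950·a = -33.00 → a = ∂h/∂x = -0.004151
Back-substitute: b = ∂h/∂y = -0.005660.
|∇h| = √(-0.004151² + -0.005660²) = 0.007019

0.00702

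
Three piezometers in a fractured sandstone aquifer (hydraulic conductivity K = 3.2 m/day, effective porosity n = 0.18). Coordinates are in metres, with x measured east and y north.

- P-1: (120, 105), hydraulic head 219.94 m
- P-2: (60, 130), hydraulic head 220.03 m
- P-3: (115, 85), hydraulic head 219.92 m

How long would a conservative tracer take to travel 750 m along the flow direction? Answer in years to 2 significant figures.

73 years

Taking P-1 as reference: P-2−P-1 = (-60, 25, +0.09); P-3−P-1 = (-5, -20, -0.02).
Solve a·Δx + b·Δy = Δh: det = (-60)·(-20) − (-5)·25 = 1325.
∂h/∂x = [(+0.09)·(-20) − (-0.02)·25] / 1325 = -0.0009811
∂h/∂y = [(-60)·(-0.02) − (-5)·(+0.09)] / 1325 = +0.001245
|∇h| = √(-0.0009811² + 0.001245²) = 0.001585
Seepage velocity v = K·i/n = 3.2 × 0.001585 / 0.18 = 0.02818 m/day.
t = 750 / 0.02818 = 2.661e+04 days = 72.9 years.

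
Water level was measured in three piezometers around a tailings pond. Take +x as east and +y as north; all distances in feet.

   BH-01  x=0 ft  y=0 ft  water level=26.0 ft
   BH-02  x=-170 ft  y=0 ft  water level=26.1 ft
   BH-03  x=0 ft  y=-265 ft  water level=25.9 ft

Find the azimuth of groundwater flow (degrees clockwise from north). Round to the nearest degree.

123°

∂h/∂x = (26.1 − 26.0) / (-170 − 0) = -0.0005882
∂h/∂y = (25.9 − 26.0) / (-265 − 0) = +0.0003774
Flow direction (−∇h) has components (+0.0005882 E, -0.0003774 N).
Azimuth = atan2(E, N) = atan2(+0.0005882, -0.0003774) = 122.7° ≈ 123°.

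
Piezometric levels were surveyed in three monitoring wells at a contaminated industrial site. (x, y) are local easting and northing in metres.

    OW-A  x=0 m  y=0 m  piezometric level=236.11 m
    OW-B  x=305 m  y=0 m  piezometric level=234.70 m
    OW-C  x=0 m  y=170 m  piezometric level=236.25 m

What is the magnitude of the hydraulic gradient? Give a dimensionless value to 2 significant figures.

∂h/∂x = (234.70 − 236.11) / (305 − 0) = -0.004623
∂h/∂y = (236.25 − 236.11) / (170 − 0) = +0.0008235
|∇h| = √(-0.004623² + 0.0008235²) = 0.004696

0.0047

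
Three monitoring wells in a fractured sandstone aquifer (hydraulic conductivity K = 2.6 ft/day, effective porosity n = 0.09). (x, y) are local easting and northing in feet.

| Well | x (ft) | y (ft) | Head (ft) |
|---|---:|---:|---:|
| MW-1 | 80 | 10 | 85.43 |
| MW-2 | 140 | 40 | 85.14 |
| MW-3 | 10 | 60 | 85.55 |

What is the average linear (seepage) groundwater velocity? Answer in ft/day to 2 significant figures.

With h = a·x + b·y + c and MW-1 as origin, the differences give:
  60·a + 30·b = -0.29
  (-70)·a + 50·b = +0.12
Eliminate b (×50 and ×30, subtract): 5100·a = -18.100 → a = ∂h/∂x = -0.003549
Back-substitute: b = ∂h/∂y = -0.002569.
|∇h| = √(-0.003549² + -0.002569²) = 0.004381
Seepage velocity v = K·i/n = 2.6 × 0.004381 / 0.09 = 0.1266 ft/day.

0.13 ft/day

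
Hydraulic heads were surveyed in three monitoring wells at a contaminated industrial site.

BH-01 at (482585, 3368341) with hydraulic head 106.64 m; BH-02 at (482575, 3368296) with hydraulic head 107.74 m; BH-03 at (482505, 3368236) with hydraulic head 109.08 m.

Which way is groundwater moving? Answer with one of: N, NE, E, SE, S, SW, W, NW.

N

Taking BH-01 as reference: BH-02−BH-01 = (-10, -45, +1.10); BH-03−BH-01 = (-80, -105, +2.44).
Solve a·Δx + b·Δy = Δh: det = (-10)·(-105) − (-80)·(-45) = -2550.
∂h/∂x = [(+1.10)·(-105) − (+2.44)·(-45)] / -2550 = +0.002235
∂h/∂y = [(-10)·(+2.44) − (-80)·(+1.10)] / -2550 = -0.02494
Flow = −∇h = (-0.002235 east, +0.02494 north), which points north.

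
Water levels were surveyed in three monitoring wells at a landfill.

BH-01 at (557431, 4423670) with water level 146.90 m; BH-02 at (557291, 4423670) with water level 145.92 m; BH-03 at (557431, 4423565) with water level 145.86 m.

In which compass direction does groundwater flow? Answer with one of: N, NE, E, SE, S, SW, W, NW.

SW

∂h/∂x = (145.92 − 146.90) / (557291 − 557431) = +0.007000
∂h/∂y = (145.86 − 146.90) / (4423565 − 4423670) = +0.009905
Flow = −∇h = (-0.007000 east, -0.009905 north), which points southwest.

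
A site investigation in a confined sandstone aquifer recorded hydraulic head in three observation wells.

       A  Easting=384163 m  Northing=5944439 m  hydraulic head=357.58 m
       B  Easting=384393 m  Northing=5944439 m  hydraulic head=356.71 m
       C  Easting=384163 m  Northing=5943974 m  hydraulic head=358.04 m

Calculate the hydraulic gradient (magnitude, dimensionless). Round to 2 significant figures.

∂h/∂x = (356.71 − 357.58) / (384393 − 384163) = -0.003783
∂h/∂y = (358.04 − 357.58) / (5943974 − 5944439) = -0.0009892
|∇h| = √(-0.003783² + -0.0009892²) = 0.00391

0.0039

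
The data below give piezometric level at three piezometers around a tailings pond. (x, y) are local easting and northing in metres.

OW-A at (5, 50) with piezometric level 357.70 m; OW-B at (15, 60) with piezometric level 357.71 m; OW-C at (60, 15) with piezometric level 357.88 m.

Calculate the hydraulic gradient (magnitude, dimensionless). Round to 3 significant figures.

With h = a·x + b·y + c and OW-A as origin, the differences give:
  10·a + 10·b = +0.01
  55·a + (-35)·b = +0.18
Eliminate b (×(-35) and ×10, subtract): -900·a = -2.150 → a = ∂h/∂x = +0.002389
Back-substitute: b = ∂h/∂y = -0.001389.
|∇h| = √(0.002389² + -0.001389²) = 0.002763

0.00276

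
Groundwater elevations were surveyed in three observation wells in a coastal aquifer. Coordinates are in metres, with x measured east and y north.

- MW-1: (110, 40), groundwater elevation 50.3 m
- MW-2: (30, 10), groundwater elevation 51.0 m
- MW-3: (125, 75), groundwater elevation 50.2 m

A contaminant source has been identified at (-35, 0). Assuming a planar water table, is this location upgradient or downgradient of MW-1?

upgradient

Differences from MW-1: to MW-2 (Δx, Δy, Δh) = (-80, -30, +0.7); to MW-3 = (15, 35, -0.1).
Determinant of the coordinate differences = (-80)·35 − 15·(-30) = -2350.
∂h/∂x = [(+0.7)·35 − (-0.1)·(-30)] / -2350 = -0.009149
∂h/∂y = [(-80)·(-0.1) − 15·(+0.7)] / -2350 = +0.001064
Head at (-35, 0) = 50.3 + (-0.009149)·(-145) + (+0.001064)·(-40) = 51.58 m.
That is higher than the 50.3 m at MW-1, so the point is upgradient.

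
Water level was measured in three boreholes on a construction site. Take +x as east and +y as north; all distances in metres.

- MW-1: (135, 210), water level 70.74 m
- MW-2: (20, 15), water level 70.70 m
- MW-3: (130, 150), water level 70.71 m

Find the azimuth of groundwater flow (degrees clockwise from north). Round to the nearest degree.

Taking MW-1 as reference: MW-2−MW-1 = (-115, -195, -0.04); MW-3−MW-1 = (-5, -60, -0.03).
Solve a·Δx + b·Δy = Δh: det = (-115)·(-60) − (-5)·(-195) = 5925.
∂h/∂x = [(-0.04)·(-60) − (-0.03)·(-195)] / 5925 = -0.0005823
∂h/∂y = [(-115)·(-0.03) − (-5)·(-0.04)] / 5925 = +0.0005485
Flow direction (−∇h) has components (+0.0005823 E, -0.0005485 N).
Azimuth = atan2(E, N) = atan2(+0.0005823, -0.0005485) = 133.3° ≈ 133°.

133°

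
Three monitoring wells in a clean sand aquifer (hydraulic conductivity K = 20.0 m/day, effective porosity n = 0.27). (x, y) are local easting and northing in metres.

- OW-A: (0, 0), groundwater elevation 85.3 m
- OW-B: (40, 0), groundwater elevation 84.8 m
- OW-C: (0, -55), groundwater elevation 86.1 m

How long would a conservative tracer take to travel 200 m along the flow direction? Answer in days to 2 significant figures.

∂h/∂x = (84.8 − 85.3) / (40 − 0) = -0.01250
∂h/∂y = (86.1 − 85.3) / (-55 − 0) = -0.01455
|∇h| = √(-0.01250² + -0.01455²) = 0.01918
Seepage velocity v = K·i/n = 20.0 × 0.01918 / 0.27 = 1.421 m/day.
t = 200 / 1.421 = 140.7 days.

140 days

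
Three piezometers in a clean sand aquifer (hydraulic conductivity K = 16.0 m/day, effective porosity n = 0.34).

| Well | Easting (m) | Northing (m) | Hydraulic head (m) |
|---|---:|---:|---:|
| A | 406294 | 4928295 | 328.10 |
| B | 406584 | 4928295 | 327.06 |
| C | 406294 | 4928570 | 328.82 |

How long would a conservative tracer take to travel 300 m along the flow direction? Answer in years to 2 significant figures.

∂h/∂x = (327.06 − 328.10) / (406584 − 406294) = -0.003586
∂h/∂y = (328.82 − 328.10) / (4928570 − 4928295) = +0.002618
|∇h| = √(-0.003586² + 0.002618²) = 0.00444
Seepage velocity v = K·i/n = 16.0 × 0.00444 / 0.34 = 0.2089 m/day.
t = 300 / 0.2089 = 1436 days = 3.93 years.

3.9 years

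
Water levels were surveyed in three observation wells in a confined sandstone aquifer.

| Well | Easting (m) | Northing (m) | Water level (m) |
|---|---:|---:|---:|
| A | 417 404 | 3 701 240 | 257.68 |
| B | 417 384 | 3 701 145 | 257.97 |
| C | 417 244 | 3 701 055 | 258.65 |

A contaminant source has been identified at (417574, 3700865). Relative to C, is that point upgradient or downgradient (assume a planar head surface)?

downgradient

Differences from A: to B (Δx, Δy, Δh) = (-20, -95, +0.29); to C = (-160, -185, +0.97).
Determinant of the coordinate differences = (-20)·(-185) − (-160)·(-95) = -11500.
∂h/∂x = [(+0.29)·(-185) − (+0.97)·(-95)] / -11500 = -0.003348
∂h/∂y = [(-20)·(+0.97) − (-160)·(+0.29)] / -11500 = -0.002348
Head at (417574, 3700865) = 257.68 + (-0.003348)·(170) + (-0.002348)·(-375) = 257.99 m.
That is lower than the 258.65 m at C, so the point is downgradient.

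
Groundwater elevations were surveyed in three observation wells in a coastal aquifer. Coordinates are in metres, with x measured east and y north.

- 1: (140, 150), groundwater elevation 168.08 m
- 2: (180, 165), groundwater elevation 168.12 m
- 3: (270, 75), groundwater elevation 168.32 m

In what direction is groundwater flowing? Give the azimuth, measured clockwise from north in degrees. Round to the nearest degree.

Three-point gradient (reference 1): Δ to 2 = (40, 15, +0.04), Δ to 3 = (130, -75, +0.24).
∂h/∂x = +0.001333, ∂h/∂y = -0.0008889 (det = -4950).
Flow direction (−∇h) has components (-0.001333 E, +0.0008889 N).
Azimuth = atan2(E, N) = atan2(-0.001333, +0.0008889) = 303.7° ≈ 304°.

304°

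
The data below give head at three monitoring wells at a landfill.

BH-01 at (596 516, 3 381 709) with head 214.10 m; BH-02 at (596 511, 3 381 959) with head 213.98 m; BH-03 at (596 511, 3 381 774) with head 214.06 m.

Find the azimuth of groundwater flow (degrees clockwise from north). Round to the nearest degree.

With h = a·x + b·y + c and BH-01 as origin, the differences give:
  (-5)·a + 250·b = -0.12
  (-5)·a + 65·b = -0.04
Eliminate b (×65 and ×250, subtract): 925·a = 2.200 → a = ∂h/∂x = +0.002378
Back-substitute: b = ∂h/∂y = -0.0004324.
Flow direction (−∇h) has components (-0.002378 E, +0.0004324 N).
Azimuth = atan2(E, N) = atan2(-0.002378, +0.0004324) = 280.3° ≈ 280°.

280°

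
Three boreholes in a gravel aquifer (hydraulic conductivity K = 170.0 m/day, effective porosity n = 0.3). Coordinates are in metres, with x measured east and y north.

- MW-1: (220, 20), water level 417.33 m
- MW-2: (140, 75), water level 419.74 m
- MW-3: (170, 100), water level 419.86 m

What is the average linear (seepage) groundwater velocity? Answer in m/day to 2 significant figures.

Differences from MW-1: to MW-2 (Δx, Δy, Δh) = (-80, 55, +2.41); to MW-3 = (-50, 80, +2.53).
Determinant of the coordinate differences = (-80)·80 − (-50)·55 = -3650.
∂h/∂x = [(+2.41)·80 − (+2.53)·55] / -3650 = -0.01470
∂h/∂y = [(-80)·(+2.53) − (-50)·(+2.41)] / -3650 = +0.02244
|∇h| = √(-0.01470² + 0.02244²) = 0.02683
Seepage velocity v = K·i/n = 170.0 × 0.02683 / 0.3 = 15.2 m/day.

15 m/day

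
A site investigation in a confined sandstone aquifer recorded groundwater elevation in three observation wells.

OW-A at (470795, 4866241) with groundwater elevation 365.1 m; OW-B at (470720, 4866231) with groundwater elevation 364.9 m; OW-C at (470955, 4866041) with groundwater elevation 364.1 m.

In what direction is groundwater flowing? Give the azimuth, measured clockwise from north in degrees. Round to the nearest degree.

With h = a·x + b·y + c and OW-A as origin, the differences give:
  (-75)·a + (-10)·b = -0.2
  160·a + (-200)·b = -1.0
Eliminate b (×(-200) and ×(-10), subtract): 16600·a = 30.00 → a = ∂h/∂x = +0.001807
Back-substitute: b = ∂h/∂y = +0.006446.
Flow direction (−∇h) has components (-0.001807 E, -0.006446 N).
Azimuth = atan2(E, N) = atan2(-0.001807, -0.006446) = 195.7° ≈ 196°.

196°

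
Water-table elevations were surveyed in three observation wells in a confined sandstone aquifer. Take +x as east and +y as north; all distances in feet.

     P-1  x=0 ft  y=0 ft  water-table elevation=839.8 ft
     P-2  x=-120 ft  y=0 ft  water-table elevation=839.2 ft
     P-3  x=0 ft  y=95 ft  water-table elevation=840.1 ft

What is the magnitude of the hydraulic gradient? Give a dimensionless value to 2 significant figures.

0.0059

∂h/∂x = (839.2 − 839.8) / (-120 − 0) = +0.005000
∂h/∂y = (840.1 − 839.8) / (95 − 0) = +0.003158
|∇h| = √(0.005000² + 0.003158²) = 0.005914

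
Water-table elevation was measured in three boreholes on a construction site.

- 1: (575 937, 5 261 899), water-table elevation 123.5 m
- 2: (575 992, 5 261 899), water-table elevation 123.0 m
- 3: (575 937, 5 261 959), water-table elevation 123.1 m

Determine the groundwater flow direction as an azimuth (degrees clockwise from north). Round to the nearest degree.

054°

∂h/∂x = (123.0 − 123.5) / (575992 − 575937) = -0.009091
∂h/∂y = (123.1 − 123.5) / (5261959 − 5261899) = -0.006667
Flow direction (−∇h) has components (+0.009091 E, +0.006667 N).
Azimuth = atan2(E, N) = atan2(+0.009091, +0.006667) = 53.7° ≈ 054°.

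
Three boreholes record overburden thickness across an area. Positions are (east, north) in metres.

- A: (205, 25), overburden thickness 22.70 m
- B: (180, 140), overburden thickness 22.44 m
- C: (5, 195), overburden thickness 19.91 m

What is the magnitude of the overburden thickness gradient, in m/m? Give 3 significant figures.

0.0148 m/m

With d = a·x + b·y + c and A as origin, the differences give:
  (-25)·a + 115·b = -0.26
  (-200)·a + 170·b = -2.79
Eliminate b (×170 and ×115, subtract): 18750·a = 276.650 → a = ∂d/∂x = +0.01475
Back-substitute: b = ∂d/∂y = +0.0009467.
|∇f| = √(0.01475² + 0.0009467²) = 0.01478 m/m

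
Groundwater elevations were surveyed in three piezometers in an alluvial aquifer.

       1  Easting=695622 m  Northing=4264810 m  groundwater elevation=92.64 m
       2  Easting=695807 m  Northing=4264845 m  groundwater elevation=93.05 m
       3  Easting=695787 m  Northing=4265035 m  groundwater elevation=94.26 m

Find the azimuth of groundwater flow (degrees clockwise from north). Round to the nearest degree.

189°

Differences from 1: to 2 (Δx, Δy, Δh) = (185, 35, +0.41); to 3 = (165, 225, +1.62).
Solve a·Δx + b·Δy = Δh: det = 185·225 − 165·35 = 35850.
∂h/∂x = [(+0.41)·225 − (+1.62)·35] / 35850 = +0.0009916
∂h/∂y = [185·(+1.62) − 165·(+0.41)] / 35850 = +0.006473
Flow direction (−∇h) has components (-0.0009916 E, -0.006473 N).
Azimuth = atan2(E, N) = atan2(-0.0009916, -0.006473) = 188.7° ≈ 189°.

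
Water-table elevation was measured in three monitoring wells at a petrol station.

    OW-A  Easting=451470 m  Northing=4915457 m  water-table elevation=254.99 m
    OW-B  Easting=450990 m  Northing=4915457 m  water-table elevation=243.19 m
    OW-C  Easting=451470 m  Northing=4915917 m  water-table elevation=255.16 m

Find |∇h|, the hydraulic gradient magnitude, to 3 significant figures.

0.0246

∂h/∂x = (243.19 − 254.99) / (450990 − 451470) = +0.02458
∂h/∂y = (255.16 − 254.99) / (4915917 − 4915457) = +0.0003696
|∇h| = √(0.02458² + 0.0003696²) = 0.02458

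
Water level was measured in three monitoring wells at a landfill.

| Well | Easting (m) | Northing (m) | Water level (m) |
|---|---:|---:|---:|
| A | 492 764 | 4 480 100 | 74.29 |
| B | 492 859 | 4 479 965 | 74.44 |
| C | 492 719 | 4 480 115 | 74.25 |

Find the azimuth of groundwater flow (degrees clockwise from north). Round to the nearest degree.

Taking A as reference: B−A = (95, -135, +0.15); C−A = (-45, 15, -0.04).
Determinant of the coordinate differences = 95·15 − (-45)·(-135) = -4650.
∂h/∂x = [(+0.15)·15 − (-0.04)·(-135)] / -4650 = +0.0006774
∂h/∂y = [95·(-0.04) − (-45)·(+0.15)] / -4650 = -0.0006344
Flow direction (−∇h) has components (-0.0006774 E, +0.0006344 N).
Azimuth = atan2(E, N) = atan2(-0.0006774, +0.0006344) = 313.1° ≈ 313°.

313°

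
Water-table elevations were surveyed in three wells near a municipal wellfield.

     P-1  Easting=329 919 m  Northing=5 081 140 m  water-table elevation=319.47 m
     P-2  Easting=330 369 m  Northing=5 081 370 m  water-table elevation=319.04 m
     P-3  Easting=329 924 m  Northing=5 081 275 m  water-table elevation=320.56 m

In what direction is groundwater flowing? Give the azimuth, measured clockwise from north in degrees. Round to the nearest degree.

Taking P-1 as reference: P-2−P-1 = (450, 230, -0.43); P-3−P-1 = (5, 135, +1.09).
Solve a·Δx + b·Δy = Δh: det = 450·135 − 5·230 = 59600.
∂h/∂x = [(-0.43)·135 − (+1.09)·230] / 59600 = -0.005180
∂h/∂y = [450·(+1.09) − 5·(-0.43)] / 59600 = +0.008266
Flow direction (−∇h) has components (+0.005180 E, -0.008266 N).
Azimuth = atan2(E, N) = atan2(+0.005180, -0.008266) = 147.9° ≈ 148°.

148°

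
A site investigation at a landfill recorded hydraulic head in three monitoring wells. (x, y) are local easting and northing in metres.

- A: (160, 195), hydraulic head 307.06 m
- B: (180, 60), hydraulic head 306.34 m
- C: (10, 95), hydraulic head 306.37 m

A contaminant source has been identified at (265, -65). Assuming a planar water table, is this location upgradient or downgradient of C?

Differences from A: to B (Δx, Δy, Δh) = (20, -135, -0.72); to C = (-150, -100, -0.69).
Determinant of the coordinate differences = 20·(-100) − (-150)·(-135) = -22250.
∂h/∂x = [(-0.72)·(-100) − (-0.69)·(-135)] / -22250 = +0.0009506
∂h/∂y = [20·(-0.69) − (-150)·(-0.72)] / -22250 = +0.005474
Head at (265, -65) = 307.06 + (+0.0009506)·(105) + (+0.005474)·(-260) = 305.74 m.
That is lower than the 306.37 m at C, so the point is downgradient.

downgradient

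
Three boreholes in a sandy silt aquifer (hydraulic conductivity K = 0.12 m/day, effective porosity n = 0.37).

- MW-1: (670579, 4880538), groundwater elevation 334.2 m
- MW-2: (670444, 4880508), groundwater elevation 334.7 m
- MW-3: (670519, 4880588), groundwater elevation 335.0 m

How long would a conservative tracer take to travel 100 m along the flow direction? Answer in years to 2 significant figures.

78 years

Taking MW-1 as reference: MW-2−MW-1 = (-135, -30, +0.5); MW-3−MW-1 = (-60, 50, +0.8).
Solve a·Δx + b·Δy = Δh: det = (-135)·50 − (-60)·(-30) = -8550.
∂h/∂x = [(+0.5)·50 − (+0.8)·(-30)] / -8550 = -0.005731
∂h/∂y = [(-135)·(+0.8) − (-60)·(+0.5)] / -8550 = +0.009123
|∇h| = √(-0.005731² + 0.009123²) = 0.01077
Seepage velocity v = K·i/n = 0.12 × 0.01077 / 0.37 = 0.003493 m/day.
t = 100 / 0.003493 = 2.863e+04 days = 78.4 years.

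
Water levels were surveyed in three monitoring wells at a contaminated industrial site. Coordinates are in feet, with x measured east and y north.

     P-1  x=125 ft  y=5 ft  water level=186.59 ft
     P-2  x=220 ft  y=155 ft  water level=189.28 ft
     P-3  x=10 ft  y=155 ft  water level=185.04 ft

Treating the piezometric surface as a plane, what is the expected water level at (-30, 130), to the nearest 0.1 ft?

With h = a·x + b·y + c and P-1 as origin, the differences give:
  95·a + 150·b = +2.69
  (-115)·a + 150·b = -1.55
Eliminate b (×150 and ×150, subtract): 31500·a = 636.000 → a = ∂h/∂x = +0.02019
Back-substitute: b = ∂h/∂y = +0.005146.
h(-30, 130) = 186.59 + (+0.02019)·(-155) + (+0.005146)·(125) = 186.59 -3.130 +0.643 = 184.104 ft.

184.1 ft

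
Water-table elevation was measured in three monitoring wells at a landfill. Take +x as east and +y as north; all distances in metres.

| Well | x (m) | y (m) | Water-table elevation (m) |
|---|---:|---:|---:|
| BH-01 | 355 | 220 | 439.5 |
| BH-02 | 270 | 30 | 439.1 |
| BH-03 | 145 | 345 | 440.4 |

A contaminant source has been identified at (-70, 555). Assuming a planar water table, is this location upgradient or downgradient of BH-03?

Three-point gradient (reference BH-01): Δ to BH-02 = (-85, -190, -0.4), Δ to BH-03 = (-210, 125, +0.9).
∂h/∂x = -0.002395, ∂h/∂y = +0.003177 (det = -50525).
Head at (-70, 555) = 439.5 + (-0.002395)·(-425) + (+0.003177)·(335) = 441.58 m.
That is higher than the 440.4 m at BH-03, so the point is upgradient.

upgradient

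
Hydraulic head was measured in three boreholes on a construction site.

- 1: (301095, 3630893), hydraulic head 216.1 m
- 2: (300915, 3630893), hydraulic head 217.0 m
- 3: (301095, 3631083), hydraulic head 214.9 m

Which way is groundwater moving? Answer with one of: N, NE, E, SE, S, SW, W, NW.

∂h/∂x = (217.0 − 216.1) / (300915 − 301095) = -0.005000
∂h/∂y = (214.9 − 216.1) / (3631083 − 3630893) = -0.006316
Flow = −∇h = (+0.005000 east, +0.006316 north), which points northeast.

NE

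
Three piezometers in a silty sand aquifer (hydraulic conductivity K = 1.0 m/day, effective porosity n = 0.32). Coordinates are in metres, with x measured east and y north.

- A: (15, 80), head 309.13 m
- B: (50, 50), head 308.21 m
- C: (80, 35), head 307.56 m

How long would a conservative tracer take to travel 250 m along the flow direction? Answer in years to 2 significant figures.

11 years

Three-point gradient (reference A): Δ to B = (35, -30, -0.92), Δ to C = (65, -45, -1.57).
∂h/∂x = -0.01520, ∂h/∂y = +0.01293 (det = 375).
|∇h| = √(-0.01520² + 0.01293²) = 0.01996
Seepage velocity v = K·i/n = 1.0 × 0.01996 / 0.32 = 0.06237 m/day.
t = 250 / 0.06237 = 4008 days = 11 years.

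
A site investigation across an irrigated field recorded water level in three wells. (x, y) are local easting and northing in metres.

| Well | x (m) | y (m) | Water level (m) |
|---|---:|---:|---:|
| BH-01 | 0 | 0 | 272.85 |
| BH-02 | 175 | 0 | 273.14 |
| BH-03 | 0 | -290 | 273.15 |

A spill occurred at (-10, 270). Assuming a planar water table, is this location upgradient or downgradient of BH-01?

∂h/∂x = (273.14 − 272.85) / (175 − 0) = +0.001657
∂h/∂y = (273.15 − 272.85) / (-290 − 0) = -0.001034
Head at (-10, 270) = 272.85 + (+0.001657)·(-10) + (-0.001034)·(270) = 272.55 m.
That is lower than the 272.85 m at BH-01, so the point is downgradient.

downgradient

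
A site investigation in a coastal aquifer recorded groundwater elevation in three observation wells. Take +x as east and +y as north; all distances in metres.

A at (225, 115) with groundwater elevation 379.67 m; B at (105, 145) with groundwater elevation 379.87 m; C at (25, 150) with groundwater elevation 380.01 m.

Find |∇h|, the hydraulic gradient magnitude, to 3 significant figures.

0.00183

Taking A as reference: B−A = (-120, 30, +0.20); C−A = (-200, 35, +0.34).
Solve a·Δx + b·Δy = Δh: det = (-120)·35 − (-200)·30 = 1800.
∂h/∂x = [(+0.20)·35 − (+0.34)·30] / 1800 = -0.001778
∂h/∂y = [(-120)·(+0.34) − (-200)·(+0.20)] / 1800 = -0.0004444
|∇h| = √(-0.001778² + -0.0004444²) = 0.001833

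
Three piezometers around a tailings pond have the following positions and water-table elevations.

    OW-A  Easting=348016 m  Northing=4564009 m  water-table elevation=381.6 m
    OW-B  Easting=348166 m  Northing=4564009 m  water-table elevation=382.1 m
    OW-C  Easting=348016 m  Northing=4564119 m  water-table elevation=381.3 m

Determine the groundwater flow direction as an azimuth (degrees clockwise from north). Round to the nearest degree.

309°

∂h/∂x = (382.1 − 381.6) / (348166 − 348016) = +0.003333
∂h/∂y = (381.3 − 381.6) / (4564119 − 4564009) = -0.002727
Flow direction (−∇h) has components (-0.003333 E, +0.002727 N).
Azimuth = atan2(E, N) = atan2(-0.003333, +0.002727) = 309.3° ≈ 309°.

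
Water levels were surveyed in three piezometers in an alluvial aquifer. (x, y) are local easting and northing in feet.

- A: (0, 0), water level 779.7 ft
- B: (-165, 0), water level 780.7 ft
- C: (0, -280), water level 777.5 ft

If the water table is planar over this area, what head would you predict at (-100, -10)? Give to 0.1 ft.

780.2 ft

∂h/∂x = (780.7 − 779.7) / (-165 − 0) = -0.006061
∂h/∂y = (777.5 − 779.7) / (-280 − 0) = +0.007857
h(-100, -10) = 779.7 + (-0.006061)·(-100) + (+0.007857)·(-10) = 779.7 +0.606 -0.079 = 780.227 ft.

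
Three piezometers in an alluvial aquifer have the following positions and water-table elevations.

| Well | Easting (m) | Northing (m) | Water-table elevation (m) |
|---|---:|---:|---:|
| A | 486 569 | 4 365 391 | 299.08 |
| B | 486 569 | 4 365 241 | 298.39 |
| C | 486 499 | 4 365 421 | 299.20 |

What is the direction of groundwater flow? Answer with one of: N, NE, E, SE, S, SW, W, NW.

S

With h = a·x + b·y + c and A as origin, the differences give:
  0·a + (-150)·b = -0.69
  (-70)·a + 30·b = +0.12
Eliminate b (×30 and ×(-150), subtract): -10500·a = -2.700 → a = ∂h/∂x = +0.0002571
Back-substitute: b = ∂h/∂y = +0.004600.
Flow = −∇h = (-0.0002571 east, -0.004600 north), which points south.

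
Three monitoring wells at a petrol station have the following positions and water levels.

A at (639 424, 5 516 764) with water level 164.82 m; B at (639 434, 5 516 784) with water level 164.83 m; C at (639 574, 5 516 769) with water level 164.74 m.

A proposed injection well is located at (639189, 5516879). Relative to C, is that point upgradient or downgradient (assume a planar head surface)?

upgradient

Taking A as reference: B−A = (10, 20, +0.01); C−A = (150, 5, -0.08).
Solve a·Δx + b·Δy = Δh: det = 10·5 − 150·20 = -2950.
∂h/∂x = [(+0.01)·5 − (-0.08)·20] / -2950 = -0.0005593
∂h/∂y = [10·(-0.08) − 150·(+0.01)] / -2950 = +0.0007797
Head at (639189, 5516879) = 164.82 + (-0.0005593)·(-235) + (+0.0007797)·(115) = 165.04 m.
That is higher than the 164.74 m at C, so the point is upgradient.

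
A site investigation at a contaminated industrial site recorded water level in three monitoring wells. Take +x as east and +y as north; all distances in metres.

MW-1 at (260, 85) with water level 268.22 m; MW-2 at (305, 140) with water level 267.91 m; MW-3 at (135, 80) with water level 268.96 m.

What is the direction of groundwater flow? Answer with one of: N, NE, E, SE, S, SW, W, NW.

E

Differences from MW-1: to MW-2 (Δx, Δy, Δh) = (45, 55, -0.31); to MW-3 = (-125, -5, +0.74).
Solve a·Δx + b·Δy = Δh: det = 45·(-5) − (-125)·55 = 6650.
∂h/∂x = [(-0.31)·(-5) − (+0.74)·55] / 6650 = -0.005887
∂h/∂y = [45·(+0.74) − (-125)·(-0.31)] / 6650 = -0.0008195
Flow = −∇h = (+0.005887 east, +0.0008195 north), which points east.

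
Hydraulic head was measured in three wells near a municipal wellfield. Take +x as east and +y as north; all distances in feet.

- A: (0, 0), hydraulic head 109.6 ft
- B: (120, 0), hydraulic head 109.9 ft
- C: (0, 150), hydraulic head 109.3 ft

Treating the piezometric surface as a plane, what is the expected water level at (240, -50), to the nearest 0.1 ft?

110.3 ft

∂h/∂x = (109.9 − 109.6) / (120 − 0) = +0.002500
∂h/∂y = (109.3 − 109.6) / (150 − 0) = -0.002000
h(240, -50) = 109.6 + (+0.002500)·(240) + (-0.002000)·(-50) = 109.6 +0.600 +0.100 = 110.300 ft.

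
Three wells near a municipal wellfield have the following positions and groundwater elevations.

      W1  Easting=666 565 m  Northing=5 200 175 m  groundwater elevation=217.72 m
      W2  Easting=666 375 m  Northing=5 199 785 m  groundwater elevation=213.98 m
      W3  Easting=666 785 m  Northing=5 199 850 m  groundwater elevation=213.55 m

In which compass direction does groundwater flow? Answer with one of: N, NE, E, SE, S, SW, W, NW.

With h = a·x + b·y + c and W1 as origin, the differences give:
  (-190)·a + (-390)·b = -3.74
  220·a + (-325)·b = -4.17
Eliminate b (×(-325) and ×(-390), subtract): 147550·a = -410.800 → a = ∂h/∂x = -0.002784
Back-substitute: b = ∂h/∂y = +0.01095.
Flow = −∇h = (+0.002784 east, -0.01095 north), which points south.

S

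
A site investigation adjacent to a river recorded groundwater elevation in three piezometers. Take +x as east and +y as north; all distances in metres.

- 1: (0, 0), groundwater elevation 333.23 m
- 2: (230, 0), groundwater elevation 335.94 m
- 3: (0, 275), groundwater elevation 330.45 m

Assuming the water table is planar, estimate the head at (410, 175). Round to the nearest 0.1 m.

336.3 m

∂h/∂x = (335.94 − 333.23) / (230 − 0) = +0.01178
∂h/∂y = (330.45 − 333.23) / (275 − 0) = -0.01011
h(410, 175) = 333.23 + (+0.01178)·(410) + (-0.01011)·(175) = 333.23 +4.831 -1.769 = 336.292 m.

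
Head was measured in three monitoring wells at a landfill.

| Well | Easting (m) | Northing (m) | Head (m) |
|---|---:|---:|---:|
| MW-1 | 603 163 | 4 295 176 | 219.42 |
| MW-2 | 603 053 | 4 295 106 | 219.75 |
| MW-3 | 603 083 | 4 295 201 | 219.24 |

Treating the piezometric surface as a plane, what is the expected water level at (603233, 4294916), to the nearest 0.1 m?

Differences from MW-1: to MW-2 (Δx, Δy, Δh) = (-110, -70, +0.33); to MW-3 = (-80, 25, -0.18).
Solve a·Δx + b·Δy = Δh: det = (-110)·25 − (-80)·(-70) = -8350.
∂h/∂x = [(+0.33)·25 − (-0.18)·(-70)] / -8350 = +0.0005210
∂h/∂y = [(-110)·(-0.18) − (-80)·(+0.33)] / -8350 = -0.005533
h(603233, 4294916) = 219.42 + (+0.0005210)·(70) + (-0.005533)·(-260) = 219.42 +0.036 +1.439 = 220.895 m.

220.9 m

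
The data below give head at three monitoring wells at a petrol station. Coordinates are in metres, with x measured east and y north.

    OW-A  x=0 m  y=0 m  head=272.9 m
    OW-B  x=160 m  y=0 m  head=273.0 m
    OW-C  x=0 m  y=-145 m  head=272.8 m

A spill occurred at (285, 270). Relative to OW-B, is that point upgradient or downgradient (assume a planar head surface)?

upgradient

∂h/∂x = (273.0 − 272.9) / (160 − 0) = +0.0006250
∂h/∂y = (272.8 − 272.9) / (-145 − 0) = +0.0006897
Head at (285, 270) = 272.9 + (+0.0006250)·(285) + (+0.0006897)·(270) = 273.26 m.
That is higher than the 273.0 m at OW-B, so the point is upgradient.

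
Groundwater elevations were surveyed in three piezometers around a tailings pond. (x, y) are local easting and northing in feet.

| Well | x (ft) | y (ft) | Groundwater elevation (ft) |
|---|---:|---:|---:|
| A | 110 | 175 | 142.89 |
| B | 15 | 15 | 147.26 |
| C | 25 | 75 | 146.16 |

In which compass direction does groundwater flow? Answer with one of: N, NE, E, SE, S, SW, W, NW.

NE

Taking A as reference: B−A = (-95, -160, +4.37); C−A = (-85, -100, +3.27).
Solve a·Δx + b·Δy = Δh: det = (-95)·(-100) − (-85)·(-160) = -4100.
∂h/∂x = [(+4.37)·(-100) − (+3.27)·(-160)] / -4100 = -0.02102
∂h/∂y = [(-95)·(+3.27) − (-85)·(+4.37)] / -4100 = -0.01483
Flow = −∇h = (+0.02102 east, +0.01483 north), which points northeast.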